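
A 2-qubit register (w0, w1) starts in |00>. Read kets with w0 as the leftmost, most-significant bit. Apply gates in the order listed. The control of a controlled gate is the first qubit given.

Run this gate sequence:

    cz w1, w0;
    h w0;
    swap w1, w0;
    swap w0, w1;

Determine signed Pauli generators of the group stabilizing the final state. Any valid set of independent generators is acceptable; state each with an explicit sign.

One valid set of independent stabilizer generators is +XI, +IZ (any independent generating set of the same group is equally correct).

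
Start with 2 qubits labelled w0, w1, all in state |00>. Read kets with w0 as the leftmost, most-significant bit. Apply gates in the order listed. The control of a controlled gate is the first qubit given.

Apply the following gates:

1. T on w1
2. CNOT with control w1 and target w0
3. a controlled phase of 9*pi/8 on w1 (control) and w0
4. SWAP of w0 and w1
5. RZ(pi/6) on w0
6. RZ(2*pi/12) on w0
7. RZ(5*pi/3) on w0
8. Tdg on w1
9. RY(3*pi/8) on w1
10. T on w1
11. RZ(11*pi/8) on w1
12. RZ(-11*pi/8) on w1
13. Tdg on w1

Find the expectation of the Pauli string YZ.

The observable YZ averages to 0. Key observation: steps 10-13 multiply out to the identity, so the circuit reduces to the remaining gates.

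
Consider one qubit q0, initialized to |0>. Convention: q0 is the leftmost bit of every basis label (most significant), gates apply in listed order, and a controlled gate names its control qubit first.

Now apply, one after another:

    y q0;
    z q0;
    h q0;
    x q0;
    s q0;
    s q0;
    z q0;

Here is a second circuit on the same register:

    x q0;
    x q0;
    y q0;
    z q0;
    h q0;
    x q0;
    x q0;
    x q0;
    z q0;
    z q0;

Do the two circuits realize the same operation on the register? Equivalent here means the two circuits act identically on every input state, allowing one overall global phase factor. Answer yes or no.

Yes, they are equivalent — the unitaries differ by at most a global phase.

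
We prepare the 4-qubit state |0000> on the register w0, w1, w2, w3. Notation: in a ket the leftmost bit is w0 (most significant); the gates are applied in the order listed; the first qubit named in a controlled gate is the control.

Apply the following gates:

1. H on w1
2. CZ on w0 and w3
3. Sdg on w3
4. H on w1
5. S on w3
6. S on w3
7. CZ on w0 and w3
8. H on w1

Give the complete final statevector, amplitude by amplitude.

The final amplitudes are sqrt(2)/2 on |0000>, sqrt(2)/2 on |0100>, and 0 on every other basis state.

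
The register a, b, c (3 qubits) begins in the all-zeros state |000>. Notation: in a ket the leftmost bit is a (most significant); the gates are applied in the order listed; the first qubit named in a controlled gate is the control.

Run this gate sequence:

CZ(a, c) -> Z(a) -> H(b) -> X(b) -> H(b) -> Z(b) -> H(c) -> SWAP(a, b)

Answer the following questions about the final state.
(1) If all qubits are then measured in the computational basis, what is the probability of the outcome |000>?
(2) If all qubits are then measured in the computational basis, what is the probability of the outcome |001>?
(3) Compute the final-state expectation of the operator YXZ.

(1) The probability of measuring |000> is 1/2. Key observation: gates 3-6 undo each other exactly, leaving only the rest of the circuit to track.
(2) Outcome |001> occurs with probability 1/2.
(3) In the final state, YXZ has expectation 0.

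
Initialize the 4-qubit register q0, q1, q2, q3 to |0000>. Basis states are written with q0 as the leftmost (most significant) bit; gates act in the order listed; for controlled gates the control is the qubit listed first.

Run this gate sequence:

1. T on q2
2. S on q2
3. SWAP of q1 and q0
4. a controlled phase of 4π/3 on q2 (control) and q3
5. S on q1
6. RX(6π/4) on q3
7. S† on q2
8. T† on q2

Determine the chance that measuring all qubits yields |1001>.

Outcome |1001> occurs with probability 0.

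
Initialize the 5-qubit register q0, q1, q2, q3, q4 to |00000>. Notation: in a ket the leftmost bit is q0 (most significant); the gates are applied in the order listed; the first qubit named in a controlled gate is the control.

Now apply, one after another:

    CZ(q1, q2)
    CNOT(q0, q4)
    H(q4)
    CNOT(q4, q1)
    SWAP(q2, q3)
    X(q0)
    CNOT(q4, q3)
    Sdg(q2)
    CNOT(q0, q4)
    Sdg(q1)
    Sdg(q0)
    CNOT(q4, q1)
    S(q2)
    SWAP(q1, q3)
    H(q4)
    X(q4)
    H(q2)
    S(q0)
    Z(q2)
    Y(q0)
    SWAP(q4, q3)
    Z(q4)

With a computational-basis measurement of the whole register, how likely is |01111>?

Outcome |01111> occurs with probability 1/8.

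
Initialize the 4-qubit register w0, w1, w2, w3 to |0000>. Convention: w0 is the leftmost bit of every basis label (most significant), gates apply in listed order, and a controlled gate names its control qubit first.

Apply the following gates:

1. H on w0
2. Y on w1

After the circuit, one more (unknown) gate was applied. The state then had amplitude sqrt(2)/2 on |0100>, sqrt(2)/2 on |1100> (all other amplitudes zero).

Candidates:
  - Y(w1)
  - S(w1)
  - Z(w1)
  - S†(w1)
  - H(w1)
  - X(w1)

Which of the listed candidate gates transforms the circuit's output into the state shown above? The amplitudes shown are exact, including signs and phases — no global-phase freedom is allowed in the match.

The applied gate was S†(w1).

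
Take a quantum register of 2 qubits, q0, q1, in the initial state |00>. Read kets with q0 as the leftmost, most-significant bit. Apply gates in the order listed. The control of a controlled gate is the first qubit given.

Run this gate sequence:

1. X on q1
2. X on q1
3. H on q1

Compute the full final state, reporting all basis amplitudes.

The final amplitudes are sqrt(2)/2 on |00>, sqrt(2)/2 on |01>, 0 on |10>, 0 on |11>.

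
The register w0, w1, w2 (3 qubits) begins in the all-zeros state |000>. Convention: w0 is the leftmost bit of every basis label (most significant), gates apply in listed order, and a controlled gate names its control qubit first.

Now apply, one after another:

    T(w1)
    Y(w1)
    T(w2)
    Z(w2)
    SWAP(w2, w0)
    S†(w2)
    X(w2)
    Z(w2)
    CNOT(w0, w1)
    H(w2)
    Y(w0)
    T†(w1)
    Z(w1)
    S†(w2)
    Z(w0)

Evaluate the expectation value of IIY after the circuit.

The expectation value of IIY is 1.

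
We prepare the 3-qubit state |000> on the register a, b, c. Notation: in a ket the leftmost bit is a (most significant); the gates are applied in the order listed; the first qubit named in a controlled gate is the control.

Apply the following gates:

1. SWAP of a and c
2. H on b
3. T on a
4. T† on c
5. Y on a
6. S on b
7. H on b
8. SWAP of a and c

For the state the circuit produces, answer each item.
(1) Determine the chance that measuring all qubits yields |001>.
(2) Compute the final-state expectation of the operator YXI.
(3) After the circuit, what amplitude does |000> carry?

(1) The probability of measuring |001> is 1/2.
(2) The observable YXI averages to 0.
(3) The final state's coefficient on |000> equals 0.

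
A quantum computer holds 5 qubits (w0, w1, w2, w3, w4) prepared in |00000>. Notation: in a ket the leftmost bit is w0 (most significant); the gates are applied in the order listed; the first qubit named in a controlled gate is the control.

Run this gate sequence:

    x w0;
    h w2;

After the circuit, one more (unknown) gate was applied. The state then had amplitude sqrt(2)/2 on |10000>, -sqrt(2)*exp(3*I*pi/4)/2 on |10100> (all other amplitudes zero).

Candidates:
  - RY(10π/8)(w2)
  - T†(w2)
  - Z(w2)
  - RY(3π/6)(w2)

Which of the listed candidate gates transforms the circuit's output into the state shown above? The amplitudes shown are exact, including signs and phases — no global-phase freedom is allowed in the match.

The applied gate was T†(w2).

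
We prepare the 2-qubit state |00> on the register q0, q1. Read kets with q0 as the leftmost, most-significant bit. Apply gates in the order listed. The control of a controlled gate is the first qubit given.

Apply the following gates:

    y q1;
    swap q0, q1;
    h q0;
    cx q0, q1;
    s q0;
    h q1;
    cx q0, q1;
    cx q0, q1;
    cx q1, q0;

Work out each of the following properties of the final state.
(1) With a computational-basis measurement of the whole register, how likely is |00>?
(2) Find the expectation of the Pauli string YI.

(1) Outcome |00> occurs with probability 1/4.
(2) In the final state, YI has expectation -1.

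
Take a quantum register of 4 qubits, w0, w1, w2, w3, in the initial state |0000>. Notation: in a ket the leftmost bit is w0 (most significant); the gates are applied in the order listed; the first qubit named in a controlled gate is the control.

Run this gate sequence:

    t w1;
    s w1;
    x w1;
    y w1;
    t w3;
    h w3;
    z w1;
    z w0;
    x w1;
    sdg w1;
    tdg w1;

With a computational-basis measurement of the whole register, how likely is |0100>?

A full measurement returns |0100> with probability 1/2.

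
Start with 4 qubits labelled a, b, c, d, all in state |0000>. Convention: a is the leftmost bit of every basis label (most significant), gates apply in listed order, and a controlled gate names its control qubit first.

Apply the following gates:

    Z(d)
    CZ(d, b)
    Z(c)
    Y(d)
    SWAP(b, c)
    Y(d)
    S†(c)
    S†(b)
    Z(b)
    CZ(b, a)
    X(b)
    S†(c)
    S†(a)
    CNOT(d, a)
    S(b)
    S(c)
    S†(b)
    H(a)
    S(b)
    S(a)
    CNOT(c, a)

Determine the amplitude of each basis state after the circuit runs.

The final amplitudes are sqrt(2)*I/2 on |0100>, -sqrt(2)/2 on |1100>, and 0 on every other basis state.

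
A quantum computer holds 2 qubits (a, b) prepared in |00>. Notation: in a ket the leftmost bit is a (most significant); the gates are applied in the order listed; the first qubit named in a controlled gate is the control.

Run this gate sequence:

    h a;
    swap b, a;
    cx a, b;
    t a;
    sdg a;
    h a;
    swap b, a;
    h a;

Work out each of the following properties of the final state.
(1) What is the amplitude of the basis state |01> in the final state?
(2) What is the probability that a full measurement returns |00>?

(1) The final state's coefficient on |01> equals sqrt(2)/2.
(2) Outcome |00> occurs with probability 1/2.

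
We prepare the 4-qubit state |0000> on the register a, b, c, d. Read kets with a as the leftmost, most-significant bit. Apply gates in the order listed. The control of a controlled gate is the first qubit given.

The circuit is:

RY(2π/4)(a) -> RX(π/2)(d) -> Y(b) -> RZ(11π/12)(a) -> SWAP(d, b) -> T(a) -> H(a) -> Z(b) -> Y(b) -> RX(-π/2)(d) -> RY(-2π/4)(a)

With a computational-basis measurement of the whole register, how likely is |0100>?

The probability of measuring |0100> is 1/8.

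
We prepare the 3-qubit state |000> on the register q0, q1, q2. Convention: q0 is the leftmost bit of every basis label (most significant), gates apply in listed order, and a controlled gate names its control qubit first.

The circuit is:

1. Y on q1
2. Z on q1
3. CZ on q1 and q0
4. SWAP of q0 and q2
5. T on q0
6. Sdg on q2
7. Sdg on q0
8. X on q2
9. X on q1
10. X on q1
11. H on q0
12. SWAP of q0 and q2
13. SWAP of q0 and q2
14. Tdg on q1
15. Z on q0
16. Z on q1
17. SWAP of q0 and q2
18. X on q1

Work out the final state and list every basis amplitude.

The final amplitudes are sqrt(2)*exp(I*pi/4)/2 on |100>, -sqrt(2)*exp(I*pi/4)/2 on |101>, and 0 on every other basis state. Key observation: steps 12-13 multiply out to the identity, so the circuit reduces to the remaining gates.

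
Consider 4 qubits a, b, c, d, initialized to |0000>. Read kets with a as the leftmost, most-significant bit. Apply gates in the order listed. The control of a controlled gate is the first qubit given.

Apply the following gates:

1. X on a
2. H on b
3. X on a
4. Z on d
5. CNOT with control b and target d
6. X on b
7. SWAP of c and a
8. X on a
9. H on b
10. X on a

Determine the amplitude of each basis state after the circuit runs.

After the circuit, the state carries amplitude 1/2 on |0000>, 1/2 on |0001>, -1/2 on |0100>, 1/2 on |0101>, and 0 on every other basis state.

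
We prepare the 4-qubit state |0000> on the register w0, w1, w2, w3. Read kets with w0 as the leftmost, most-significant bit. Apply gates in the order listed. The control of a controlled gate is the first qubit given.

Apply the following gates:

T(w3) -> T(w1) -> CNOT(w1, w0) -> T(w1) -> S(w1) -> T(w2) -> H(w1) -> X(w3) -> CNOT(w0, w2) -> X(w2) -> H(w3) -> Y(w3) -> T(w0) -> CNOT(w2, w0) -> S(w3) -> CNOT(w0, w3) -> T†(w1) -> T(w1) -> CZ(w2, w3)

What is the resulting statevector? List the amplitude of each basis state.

The resulting statevector has amplitude -1/2 on |1010>, -I/2 on |1011>, -1/2 on |1110>, -I/2 on |1111>, and 0 on every other basis state.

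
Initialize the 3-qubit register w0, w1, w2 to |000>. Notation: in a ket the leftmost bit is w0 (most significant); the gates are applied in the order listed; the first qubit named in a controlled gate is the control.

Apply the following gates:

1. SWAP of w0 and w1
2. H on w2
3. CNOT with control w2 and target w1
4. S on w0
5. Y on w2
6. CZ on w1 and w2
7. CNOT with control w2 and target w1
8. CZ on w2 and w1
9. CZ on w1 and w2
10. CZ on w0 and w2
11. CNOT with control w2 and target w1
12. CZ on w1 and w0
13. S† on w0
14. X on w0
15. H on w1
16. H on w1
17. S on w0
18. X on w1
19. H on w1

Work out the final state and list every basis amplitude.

The resulting statevector has amplitude 0 on |000>, 0 on |001>, 0 on |010>, 0 on |011>, 1/2 on |100>, -1/2 on |101>, 1/2 on |110>, 1/2 on |111>.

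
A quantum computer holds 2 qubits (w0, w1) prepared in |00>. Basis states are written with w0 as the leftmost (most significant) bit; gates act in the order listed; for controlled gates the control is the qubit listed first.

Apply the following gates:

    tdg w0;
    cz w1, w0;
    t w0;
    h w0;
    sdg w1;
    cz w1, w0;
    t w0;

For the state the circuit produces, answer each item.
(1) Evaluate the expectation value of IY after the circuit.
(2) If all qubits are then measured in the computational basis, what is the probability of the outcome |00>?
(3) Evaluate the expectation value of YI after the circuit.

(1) The expectation value of IY is 0.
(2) Outcome |00> occurs with probability 1/2.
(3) The expectation value of YI is sqrt(2)/2.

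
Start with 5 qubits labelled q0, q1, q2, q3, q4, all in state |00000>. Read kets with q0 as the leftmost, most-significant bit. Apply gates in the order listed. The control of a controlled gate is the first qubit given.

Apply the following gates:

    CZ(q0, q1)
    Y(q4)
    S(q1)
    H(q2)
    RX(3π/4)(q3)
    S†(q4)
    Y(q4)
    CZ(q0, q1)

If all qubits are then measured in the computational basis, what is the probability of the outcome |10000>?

Outcome |10000> occurs with probability 0.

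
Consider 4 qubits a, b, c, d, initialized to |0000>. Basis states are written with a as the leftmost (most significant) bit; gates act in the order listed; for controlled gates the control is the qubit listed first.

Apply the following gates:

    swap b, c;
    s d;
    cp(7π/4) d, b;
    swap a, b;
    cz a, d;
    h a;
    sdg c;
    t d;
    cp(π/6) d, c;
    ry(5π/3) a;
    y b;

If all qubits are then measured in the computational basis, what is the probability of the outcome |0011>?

A full measurement returns |0011> with probability 0.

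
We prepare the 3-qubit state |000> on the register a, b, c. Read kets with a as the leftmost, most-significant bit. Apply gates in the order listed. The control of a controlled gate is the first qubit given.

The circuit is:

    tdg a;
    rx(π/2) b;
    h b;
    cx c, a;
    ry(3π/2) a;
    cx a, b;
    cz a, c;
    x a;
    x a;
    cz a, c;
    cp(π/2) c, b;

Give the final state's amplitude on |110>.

The amplitude on |110> is sqrt(2)*(1 - I)/4. Key observation: gates 7-10 undo each other exactly, leaving only the rest of the circuit to track.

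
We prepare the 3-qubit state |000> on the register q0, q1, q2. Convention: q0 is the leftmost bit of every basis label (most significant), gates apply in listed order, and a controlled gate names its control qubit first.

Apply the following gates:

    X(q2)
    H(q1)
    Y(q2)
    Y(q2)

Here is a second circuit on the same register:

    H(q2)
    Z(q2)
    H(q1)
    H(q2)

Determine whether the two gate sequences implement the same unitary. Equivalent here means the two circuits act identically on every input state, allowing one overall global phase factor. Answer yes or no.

Yes, they are equivalent — the unitaries differ by at most a global phase.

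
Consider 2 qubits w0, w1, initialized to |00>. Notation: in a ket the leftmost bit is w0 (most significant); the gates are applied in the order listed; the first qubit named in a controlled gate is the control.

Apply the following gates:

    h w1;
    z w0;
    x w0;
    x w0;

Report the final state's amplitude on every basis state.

After the circuit, the state carries amplitude sqrt(2)/2 on |00>, sqrt(2)/2 on |01>, 0 on |10>, 0 on |11>. Key observation: gates 3-4 undo each other exactly, leaving only the rest of the circuit to track.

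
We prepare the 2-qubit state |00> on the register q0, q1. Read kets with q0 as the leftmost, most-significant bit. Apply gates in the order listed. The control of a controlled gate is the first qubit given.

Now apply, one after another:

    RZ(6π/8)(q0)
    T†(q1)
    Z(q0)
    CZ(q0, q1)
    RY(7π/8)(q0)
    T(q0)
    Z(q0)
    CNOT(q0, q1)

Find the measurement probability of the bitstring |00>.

Outcome |00> occurs with probability cos(7*pi/16)**2.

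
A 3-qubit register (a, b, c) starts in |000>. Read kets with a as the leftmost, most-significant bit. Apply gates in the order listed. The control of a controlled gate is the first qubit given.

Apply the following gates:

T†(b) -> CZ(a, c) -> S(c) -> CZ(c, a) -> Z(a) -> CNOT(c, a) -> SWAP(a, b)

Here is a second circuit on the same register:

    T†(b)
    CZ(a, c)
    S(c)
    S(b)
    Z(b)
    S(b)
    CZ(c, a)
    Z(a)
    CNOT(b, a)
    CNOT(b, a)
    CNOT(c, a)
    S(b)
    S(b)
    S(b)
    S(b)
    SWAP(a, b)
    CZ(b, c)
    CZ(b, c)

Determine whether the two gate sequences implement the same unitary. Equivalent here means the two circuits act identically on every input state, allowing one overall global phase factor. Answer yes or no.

Yes — the two circuits implement the same unitary up to a global phase.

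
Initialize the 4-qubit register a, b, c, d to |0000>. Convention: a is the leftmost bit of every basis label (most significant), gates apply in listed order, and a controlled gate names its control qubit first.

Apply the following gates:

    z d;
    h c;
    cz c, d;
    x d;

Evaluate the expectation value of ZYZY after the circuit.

The observable ZYZY averages to 0.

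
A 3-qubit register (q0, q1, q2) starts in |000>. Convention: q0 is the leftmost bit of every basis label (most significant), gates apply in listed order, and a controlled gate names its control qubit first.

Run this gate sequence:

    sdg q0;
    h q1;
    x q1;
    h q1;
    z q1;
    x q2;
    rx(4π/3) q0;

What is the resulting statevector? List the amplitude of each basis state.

The final amplitudes are -1/2 on |001>, -sqrt(3)*I/2 on |101>, and 0 on every other basis state. Key observation: steps 2-5 multiply out to the identity, so the circuit reduces to the remaining gates.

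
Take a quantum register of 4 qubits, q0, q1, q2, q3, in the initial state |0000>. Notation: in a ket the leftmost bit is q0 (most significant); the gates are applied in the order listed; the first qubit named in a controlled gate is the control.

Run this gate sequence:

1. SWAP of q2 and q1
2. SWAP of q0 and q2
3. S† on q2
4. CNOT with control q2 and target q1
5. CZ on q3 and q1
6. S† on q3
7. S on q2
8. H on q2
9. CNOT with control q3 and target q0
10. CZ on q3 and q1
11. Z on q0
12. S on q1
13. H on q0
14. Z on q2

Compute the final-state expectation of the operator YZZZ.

The expectation value of YZZZ is 0.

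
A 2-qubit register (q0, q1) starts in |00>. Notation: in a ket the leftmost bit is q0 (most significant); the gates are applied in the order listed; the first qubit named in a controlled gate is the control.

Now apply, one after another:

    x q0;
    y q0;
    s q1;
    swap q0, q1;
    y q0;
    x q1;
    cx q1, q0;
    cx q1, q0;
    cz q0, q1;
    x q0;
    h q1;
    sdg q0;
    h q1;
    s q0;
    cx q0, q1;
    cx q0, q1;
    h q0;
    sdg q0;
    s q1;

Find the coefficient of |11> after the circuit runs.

The amplitude on |11> is -sqrt(2)/2.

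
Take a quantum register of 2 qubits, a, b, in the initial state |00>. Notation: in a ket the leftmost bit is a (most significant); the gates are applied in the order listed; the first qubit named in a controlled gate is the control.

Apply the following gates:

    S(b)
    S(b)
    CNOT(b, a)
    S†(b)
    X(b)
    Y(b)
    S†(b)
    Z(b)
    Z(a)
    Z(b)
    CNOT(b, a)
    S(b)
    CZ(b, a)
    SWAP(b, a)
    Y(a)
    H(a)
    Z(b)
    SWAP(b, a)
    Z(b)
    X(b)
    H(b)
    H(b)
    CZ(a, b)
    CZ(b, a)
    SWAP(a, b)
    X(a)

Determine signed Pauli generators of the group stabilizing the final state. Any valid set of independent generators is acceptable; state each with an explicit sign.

The final state is stabilized by the group generated by +XI, +IZ; other independent generating sets are equally valid.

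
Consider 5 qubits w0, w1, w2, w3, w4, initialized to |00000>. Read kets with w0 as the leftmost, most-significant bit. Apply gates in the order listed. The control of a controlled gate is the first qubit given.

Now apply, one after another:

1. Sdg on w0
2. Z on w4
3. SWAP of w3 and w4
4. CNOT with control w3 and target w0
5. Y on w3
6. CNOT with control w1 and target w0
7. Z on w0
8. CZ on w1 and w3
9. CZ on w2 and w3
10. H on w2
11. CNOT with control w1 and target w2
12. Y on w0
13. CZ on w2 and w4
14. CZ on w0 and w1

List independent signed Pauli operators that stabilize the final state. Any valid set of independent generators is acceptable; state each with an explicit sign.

The stabilizer group can be generated by +IIXII, -ZIIII, +IZIII, -IIIZI, +IIIIZ, among other valid generating sets.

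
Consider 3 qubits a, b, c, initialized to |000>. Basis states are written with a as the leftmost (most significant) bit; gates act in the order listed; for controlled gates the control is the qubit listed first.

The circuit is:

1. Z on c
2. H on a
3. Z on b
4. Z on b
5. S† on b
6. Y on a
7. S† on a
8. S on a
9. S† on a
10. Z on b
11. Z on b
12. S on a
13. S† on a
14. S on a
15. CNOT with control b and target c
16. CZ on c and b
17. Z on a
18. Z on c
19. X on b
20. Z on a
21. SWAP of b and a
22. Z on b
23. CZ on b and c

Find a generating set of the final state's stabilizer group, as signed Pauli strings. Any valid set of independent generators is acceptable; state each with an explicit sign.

The final state is stabilized by the group generated by +IXI, -ZII, +IIZ; other independent generating sets are equally valid. Key observation: steps 8-13 multiply out to the identity, so the circuit reduces to the remaining gates.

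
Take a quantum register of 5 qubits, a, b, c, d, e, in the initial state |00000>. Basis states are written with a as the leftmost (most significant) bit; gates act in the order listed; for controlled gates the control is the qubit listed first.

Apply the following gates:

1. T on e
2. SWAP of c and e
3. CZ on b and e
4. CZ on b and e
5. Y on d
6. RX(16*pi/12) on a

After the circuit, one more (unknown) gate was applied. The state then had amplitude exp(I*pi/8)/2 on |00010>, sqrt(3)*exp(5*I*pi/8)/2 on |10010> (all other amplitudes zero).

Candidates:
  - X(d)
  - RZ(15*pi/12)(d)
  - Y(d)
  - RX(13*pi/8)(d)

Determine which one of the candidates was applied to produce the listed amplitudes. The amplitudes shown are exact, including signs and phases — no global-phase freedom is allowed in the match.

It was RZ(15*pi/12)(d) that produced the state shown.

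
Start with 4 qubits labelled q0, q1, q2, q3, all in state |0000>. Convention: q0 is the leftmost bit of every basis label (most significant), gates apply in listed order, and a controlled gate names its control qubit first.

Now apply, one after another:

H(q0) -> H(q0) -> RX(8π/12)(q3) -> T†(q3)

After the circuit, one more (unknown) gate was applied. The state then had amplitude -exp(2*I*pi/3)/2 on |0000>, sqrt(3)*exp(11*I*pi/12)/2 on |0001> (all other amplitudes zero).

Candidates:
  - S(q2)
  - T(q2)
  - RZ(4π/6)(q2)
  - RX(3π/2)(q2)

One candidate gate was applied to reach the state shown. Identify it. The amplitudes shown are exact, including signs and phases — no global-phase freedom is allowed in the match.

The applied gate was RZ(4π/6)(q2). Key observation: the block from step 1 through step 2 cancels to the identity and can be dropped.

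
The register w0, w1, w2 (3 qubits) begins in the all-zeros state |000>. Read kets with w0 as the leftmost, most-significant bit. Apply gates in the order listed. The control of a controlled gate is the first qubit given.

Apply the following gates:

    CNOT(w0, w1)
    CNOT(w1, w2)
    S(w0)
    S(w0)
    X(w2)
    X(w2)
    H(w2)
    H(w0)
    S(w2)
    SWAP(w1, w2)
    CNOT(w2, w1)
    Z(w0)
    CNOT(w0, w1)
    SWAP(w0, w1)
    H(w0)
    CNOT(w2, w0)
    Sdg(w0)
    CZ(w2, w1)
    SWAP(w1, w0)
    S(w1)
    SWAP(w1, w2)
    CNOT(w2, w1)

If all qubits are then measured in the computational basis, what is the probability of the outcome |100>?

The probability of measuring |100> is 1/4.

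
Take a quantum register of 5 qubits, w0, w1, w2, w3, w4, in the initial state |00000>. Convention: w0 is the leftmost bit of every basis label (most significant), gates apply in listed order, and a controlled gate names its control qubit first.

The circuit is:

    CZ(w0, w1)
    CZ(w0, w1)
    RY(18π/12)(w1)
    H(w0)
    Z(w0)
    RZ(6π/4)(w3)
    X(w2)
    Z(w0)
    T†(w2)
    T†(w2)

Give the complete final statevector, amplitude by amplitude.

The final amplitudes are -exp(3*I*pi/4)/2 on |00100>, exp(3*I*pi/4)/2 on |01100>, -exp(3*I*pi/4)/2 on |10100>, exp(3*I*pi/4)/2 on |11100>, and 0 on every other basis state. Key observation: the block from step 1 through step 2 cancels to the identity and can be dropped.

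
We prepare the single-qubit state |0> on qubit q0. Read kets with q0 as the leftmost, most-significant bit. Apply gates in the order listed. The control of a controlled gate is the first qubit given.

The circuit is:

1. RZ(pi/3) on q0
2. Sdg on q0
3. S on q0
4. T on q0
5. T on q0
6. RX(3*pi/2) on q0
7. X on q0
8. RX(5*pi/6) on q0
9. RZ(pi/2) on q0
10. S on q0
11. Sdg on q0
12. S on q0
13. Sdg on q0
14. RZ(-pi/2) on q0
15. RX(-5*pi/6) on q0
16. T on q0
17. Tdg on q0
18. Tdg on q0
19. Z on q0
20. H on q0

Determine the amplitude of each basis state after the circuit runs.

The resulting statevector has amplitude -exp(7*I*pi/12)/2 - exp(I*pi/3)/2 on |0>, -exp(I*pi/3)/2 + exp(7*I*pi/12)/2 on |1>.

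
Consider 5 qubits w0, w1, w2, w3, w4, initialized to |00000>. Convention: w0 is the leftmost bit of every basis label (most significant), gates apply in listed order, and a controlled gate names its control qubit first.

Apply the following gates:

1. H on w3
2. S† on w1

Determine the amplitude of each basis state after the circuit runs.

The final amplitudes are sqrt(2)/2 on |00000>, sqrt(2)/2 on |00010>, and 0 on every other basis state.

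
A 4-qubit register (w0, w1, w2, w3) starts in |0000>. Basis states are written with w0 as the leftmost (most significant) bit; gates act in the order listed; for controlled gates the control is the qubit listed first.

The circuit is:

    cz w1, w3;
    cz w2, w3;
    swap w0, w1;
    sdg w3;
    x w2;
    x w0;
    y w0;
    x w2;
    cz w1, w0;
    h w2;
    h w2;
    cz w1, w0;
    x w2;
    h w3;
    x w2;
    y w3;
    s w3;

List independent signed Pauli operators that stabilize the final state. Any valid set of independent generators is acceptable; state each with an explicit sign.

The final state is stabilized by the group generated by -IIIY, +ZIII, +IZII, +IIZI; other independent generating sets are equally valid. Key observation: steps 8-13 multiply out to the identity, so the circuit reduces to the remaining gates.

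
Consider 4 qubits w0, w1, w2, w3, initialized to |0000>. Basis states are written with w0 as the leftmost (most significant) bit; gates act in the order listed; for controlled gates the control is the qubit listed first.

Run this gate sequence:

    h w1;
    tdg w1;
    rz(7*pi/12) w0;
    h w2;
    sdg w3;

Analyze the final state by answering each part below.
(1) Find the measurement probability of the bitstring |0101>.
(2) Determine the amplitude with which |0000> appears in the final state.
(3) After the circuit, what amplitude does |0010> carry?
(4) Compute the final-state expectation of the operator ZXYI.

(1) Outcome |0101> occurs with probability 0.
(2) The amplitude on |0000> is -exp(17*I*pi/24)/2.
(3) |0010> carries amplitude -exp(17*I*pi/24)/2 in the final state.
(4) The observable ZXYI averages to 0.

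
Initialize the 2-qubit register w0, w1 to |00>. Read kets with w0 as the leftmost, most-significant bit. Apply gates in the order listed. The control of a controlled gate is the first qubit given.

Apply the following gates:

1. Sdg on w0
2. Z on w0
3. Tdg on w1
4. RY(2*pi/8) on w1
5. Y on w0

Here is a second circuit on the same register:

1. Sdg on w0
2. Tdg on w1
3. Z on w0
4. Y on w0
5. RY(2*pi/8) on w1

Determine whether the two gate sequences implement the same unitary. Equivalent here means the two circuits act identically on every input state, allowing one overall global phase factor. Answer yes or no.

Yes, they are equivalent — the unitaries differ by at most a global phase.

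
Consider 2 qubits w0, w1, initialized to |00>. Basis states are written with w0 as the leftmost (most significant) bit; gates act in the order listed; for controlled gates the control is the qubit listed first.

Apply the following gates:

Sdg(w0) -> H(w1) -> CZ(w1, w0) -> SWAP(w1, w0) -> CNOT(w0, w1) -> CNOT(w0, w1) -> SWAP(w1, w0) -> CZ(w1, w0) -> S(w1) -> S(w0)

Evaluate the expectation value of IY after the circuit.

In the final state, IY has expectation 1. Key observation: the block from step 3 through step 8 cancels to the identity and can be dropped.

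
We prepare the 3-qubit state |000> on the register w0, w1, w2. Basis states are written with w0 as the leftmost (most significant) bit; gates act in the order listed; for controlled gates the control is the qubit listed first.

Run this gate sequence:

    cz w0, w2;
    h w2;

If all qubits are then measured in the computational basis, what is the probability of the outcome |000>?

A full measurement returns |000> with probability 1/2.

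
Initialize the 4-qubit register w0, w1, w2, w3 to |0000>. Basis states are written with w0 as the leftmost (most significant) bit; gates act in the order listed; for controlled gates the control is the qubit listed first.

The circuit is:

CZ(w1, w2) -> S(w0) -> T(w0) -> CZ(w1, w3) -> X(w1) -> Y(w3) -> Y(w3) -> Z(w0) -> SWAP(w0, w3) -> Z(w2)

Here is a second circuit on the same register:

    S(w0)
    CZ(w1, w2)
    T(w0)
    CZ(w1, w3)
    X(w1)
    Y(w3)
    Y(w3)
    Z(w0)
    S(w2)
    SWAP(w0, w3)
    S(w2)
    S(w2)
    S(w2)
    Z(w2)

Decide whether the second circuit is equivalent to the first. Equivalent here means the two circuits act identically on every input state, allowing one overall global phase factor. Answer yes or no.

Yes: on every input state the two circuits agree up to one overall phase factor.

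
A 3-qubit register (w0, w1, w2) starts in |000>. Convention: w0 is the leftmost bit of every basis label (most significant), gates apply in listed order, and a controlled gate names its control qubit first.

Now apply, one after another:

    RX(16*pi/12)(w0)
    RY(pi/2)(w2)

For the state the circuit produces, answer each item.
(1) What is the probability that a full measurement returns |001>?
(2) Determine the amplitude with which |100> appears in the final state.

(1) A full measurement returns |001> with probability 1/8.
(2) The amplitude on |100> is -sqrt(6)*I/4.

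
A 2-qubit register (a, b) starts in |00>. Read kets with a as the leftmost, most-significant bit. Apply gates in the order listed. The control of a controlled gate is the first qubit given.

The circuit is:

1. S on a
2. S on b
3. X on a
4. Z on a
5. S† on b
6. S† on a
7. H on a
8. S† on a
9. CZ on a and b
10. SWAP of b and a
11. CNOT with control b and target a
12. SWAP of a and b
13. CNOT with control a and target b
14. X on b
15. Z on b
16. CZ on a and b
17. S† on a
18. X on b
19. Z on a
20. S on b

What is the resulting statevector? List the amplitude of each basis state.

The resulting statevector has amplitude -sqrt(2)*I/2 on |00>, 0 on |01>, -sqrt(2)*I/2 on |10>, 0 on |11>.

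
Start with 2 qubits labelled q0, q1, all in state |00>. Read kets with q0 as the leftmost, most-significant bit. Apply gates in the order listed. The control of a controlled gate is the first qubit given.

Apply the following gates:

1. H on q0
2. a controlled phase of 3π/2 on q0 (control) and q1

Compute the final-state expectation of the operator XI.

The observable XI averages to 1.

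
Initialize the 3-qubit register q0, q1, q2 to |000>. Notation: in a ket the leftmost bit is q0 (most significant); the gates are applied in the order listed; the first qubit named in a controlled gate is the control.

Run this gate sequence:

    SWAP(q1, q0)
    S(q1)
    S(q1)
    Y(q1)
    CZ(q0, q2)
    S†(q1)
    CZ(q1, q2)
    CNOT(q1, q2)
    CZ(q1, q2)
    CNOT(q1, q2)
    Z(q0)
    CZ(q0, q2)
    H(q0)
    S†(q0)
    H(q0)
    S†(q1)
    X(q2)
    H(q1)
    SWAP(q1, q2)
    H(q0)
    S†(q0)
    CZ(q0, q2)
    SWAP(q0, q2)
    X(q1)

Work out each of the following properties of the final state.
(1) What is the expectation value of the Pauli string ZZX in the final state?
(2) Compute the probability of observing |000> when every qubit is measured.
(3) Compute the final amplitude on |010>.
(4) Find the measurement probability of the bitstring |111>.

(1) In the final state, ZZX has expectation -1.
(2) Outcome |000> occurs with probability 1/4.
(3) |010> carries amplitude 0 in the final state.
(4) The probability of measuring |111> is 0.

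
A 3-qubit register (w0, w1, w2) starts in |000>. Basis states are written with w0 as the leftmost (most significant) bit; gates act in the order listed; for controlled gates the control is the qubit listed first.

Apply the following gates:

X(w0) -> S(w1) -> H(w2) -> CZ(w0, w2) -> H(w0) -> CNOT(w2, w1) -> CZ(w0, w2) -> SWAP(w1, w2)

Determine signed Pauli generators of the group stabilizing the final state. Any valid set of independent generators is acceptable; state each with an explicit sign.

The stabilizer group can be generated by -XIZ, -ZXX, +IZZ, among other valid generating sets.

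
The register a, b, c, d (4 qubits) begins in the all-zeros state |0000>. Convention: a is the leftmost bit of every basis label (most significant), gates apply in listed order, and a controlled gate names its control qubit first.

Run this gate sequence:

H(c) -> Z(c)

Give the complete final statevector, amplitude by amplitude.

The resulting statevector has amplitude sqrt(2)/2 on |0000>, -sqrt(2)/2 on |0010>, and 0 on every other basis state.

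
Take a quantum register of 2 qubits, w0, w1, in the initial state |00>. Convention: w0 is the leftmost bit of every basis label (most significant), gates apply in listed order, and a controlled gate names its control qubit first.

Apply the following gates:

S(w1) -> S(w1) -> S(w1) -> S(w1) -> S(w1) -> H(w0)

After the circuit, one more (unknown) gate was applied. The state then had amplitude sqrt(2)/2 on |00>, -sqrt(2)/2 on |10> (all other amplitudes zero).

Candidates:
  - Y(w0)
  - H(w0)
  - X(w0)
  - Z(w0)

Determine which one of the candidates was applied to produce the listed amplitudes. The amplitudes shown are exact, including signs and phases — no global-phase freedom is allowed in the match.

It was Z(w0) that produced the state shown. Key observation: gates 1-4 undo each other exactly, leaving only the rest of the circuit to track.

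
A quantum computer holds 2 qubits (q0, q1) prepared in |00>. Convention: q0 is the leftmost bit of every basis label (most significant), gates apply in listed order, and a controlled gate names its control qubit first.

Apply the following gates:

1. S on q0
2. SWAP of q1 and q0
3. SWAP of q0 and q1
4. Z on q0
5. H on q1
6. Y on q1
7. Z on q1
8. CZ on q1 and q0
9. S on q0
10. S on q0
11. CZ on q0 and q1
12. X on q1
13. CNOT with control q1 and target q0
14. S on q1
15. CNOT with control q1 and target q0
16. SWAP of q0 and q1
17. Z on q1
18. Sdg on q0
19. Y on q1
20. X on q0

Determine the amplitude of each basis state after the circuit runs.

After the circuit, the state carries amplitude 0 on |00>, sqrt(2)/2 on |01>, 0 on |10>, sqrt(2)/2 on |11>.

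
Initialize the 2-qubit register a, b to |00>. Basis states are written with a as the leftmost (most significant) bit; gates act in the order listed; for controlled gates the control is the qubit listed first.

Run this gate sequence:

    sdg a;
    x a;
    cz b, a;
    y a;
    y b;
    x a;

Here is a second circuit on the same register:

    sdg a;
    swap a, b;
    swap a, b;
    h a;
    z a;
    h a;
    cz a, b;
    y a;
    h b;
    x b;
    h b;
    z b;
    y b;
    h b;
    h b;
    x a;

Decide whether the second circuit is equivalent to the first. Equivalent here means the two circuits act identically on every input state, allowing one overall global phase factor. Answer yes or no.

Yes — the two circuits implement the same unitary up to a global phase.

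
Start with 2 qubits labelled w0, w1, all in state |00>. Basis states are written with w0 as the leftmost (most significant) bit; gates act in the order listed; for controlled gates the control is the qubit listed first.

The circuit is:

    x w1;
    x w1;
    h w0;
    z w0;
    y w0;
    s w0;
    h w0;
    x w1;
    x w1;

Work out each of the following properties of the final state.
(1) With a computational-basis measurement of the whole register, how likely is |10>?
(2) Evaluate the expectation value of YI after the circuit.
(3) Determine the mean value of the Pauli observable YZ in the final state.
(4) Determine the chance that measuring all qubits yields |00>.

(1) A full measurement returns |10> with probability 1/2.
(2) The expectation value of YI is -1.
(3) The expectation value of YZ is -1.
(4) A full measurement returns |00> with probability 1/2.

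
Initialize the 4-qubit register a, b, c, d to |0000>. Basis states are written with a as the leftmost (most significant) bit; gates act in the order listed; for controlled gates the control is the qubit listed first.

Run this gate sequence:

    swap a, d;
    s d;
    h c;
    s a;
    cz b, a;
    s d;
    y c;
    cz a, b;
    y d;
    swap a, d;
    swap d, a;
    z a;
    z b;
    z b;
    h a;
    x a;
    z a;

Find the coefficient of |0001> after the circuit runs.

|0001> carries amplitude 1/2 in the final state.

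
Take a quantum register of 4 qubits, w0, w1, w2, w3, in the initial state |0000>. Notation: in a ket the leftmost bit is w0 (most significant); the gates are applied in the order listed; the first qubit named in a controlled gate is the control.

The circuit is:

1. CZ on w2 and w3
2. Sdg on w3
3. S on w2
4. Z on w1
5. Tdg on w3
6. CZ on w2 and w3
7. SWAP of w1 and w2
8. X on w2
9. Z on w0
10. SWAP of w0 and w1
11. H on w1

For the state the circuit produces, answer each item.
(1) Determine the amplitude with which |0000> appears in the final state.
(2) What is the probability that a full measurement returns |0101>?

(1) The final state's coefficient on |0000> equals 0.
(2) The probability of measuring |0101> is 0.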